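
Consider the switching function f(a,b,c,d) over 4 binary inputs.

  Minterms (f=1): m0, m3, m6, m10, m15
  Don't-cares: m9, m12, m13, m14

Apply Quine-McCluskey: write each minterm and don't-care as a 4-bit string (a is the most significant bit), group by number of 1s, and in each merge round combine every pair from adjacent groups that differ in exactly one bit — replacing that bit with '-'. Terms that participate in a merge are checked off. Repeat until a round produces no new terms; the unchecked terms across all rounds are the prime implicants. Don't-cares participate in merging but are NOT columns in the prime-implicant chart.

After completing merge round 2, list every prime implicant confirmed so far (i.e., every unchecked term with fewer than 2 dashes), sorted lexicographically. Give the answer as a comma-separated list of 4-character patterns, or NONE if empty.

-110, 0000, 0011, 1-01, 1-10

[col 0] 0000, 0011, 0110*, 1001*, 1010*, 1100*, 1101*, 1110*, 1111*
[col 1] -110, 1-01, 1-10, 11-0*, 11-1*, 110-*, 111-*
[col 2] 11--
Prime implicants: -110, 0000, 0011, 1-01, 1-10, 11--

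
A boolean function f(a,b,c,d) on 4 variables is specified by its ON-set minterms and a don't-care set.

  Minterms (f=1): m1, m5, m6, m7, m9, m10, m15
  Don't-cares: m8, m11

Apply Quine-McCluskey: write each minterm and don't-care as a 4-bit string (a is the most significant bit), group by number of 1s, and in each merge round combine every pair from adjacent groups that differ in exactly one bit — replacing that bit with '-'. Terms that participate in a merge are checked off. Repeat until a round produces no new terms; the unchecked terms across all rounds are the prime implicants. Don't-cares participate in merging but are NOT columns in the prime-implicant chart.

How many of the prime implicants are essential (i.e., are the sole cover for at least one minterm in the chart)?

2

size-2^0 implicants → 0001(✓)  0101(✓)  0110(✓)  0111(✓)  1000(✓)  1001(✓)  1010(✓)  1011(✓)  1111(✓)
size-2^1 implicants → -001  -111  0-01  01-1  011-  1-11  10-0(✓)  10-1(✓)  100-(✓)  101-(✓)
size-2^2 implicants → 10--
Unchecked terms (primes): -001, -111, 0-01, 01-1, 011-, 1-11, 10--
Minterm coverage:
  m1 ⊆ -001,0-01
  m5 ⊆ 0-01,01-1
  m6 ⊆ 011- [E]
  m7 ⊆ -111,01-1,011-
  m9 ⊆ -001,10--
  m10 ⊆ 10-- [E]
  m15 ⊆ -111,1-11
E = {011-, 10--}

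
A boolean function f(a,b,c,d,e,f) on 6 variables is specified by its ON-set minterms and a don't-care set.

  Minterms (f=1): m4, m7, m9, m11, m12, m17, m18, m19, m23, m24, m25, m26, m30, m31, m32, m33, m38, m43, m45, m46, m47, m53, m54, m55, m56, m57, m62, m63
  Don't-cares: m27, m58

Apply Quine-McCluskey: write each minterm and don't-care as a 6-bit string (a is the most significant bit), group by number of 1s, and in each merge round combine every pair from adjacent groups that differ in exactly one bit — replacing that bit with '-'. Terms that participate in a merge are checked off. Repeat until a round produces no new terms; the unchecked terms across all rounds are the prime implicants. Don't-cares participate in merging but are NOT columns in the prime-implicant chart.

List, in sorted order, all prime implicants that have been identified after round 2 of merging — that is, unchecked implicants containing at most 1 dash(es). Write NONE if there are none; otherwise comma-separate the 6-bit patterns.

-01011, 0-0111, 00-100, 10000-, 101-11, 1011-1, 1101-1

size-2^0 implicants → 000100(✓)  000111(✓)  001001(✓)  001011(✓)  001100(✓)  010001(✓)  010010(✓)  010011(✓)  010111(✓)  011000(✓)  011001(✓)  011010(✓)  011011(✓)  011110(✓)  011111(✓)  100000(✓)  100001(✓)  100110(✓)  101011(✓)  101101(✓)  101110(✓)  101111(✓)  110101(✓)  110110(✓)  110111(✓)  111000(✓)  111001(✓)  111010(✓)  111110(✓)  111111(✓)
size-2^1 implicants → -01011  -10111(✓)  -11000(✓)  -11001(✓)  -11010(✓)  -11110(✓)  -11111(✓)  0-0111  0-1001(✓)  0-1011(✓)  00-100  0010-1(✓)  01-001(✓)  01-010(✓)  01-011(✓)  01-111(✓)  010-11(✓)  0100-1(✓)  01001-(✓)  011-10(✓)  011-11(✓)  0110-0(✓)  0110-1(✓)  01100-(✓)  01101-(✓)  01111-(✓)  1-0110(✓)  1-1110(✓)  1-1111(✓)  10-110(✓)  10000-  101-11  1011-1  10111-(✓)  11-110(✓)  11-111(✓)  1101-1  11011-(✓)  111-10(✓)  1110-0(✓)  11100-(✓)  11111-(✓)
size-2^2 implicants → -1-111  -11-10  -110-0  -1100-  -1111-  0-10-1  01--11  01-0-1  01-01-  011-1-  0110--  1--110  1-111-  11-11-
Unchecked terms (primes): -01011, -1-111, -11-10, -110-0, -1100-, -1111-, 0-0111, 0-10-1, 00-100, 01--11, 01-0-1, 01-01-, 011-1-, 0110--, 1--110, 1-111-, 10000-, 101-11, 1011-1, 11-11-, 1101-1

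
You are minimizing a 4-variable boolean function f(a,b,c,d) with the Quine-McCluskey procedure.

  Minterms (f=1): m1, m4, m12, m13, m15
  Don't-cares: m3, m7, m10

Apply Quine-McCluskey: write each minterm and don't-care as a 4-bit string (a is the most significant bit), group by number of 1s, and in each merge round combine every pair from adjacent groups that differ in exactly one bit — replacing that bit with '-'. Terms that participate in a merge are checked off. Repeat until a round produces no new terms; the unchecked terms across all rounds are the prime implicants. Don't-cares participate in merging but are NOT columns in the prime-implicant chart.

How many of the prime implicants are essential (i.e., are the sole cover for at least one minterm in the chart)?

size-2^0 implicants → 0001(✓)  0011(✓)  0100(✓)  0111(✓)  1010  1100(✓)  1101(✓)  1111(✓)
size-2^1 implicants → -100  -111  0-11  00-1  11-1  110-
Unchecked terms (primes): -100, -111, 0-11, 00-1, 1010, 11-1, 110-
Minterm coverage:
  m1 ⊆ 00-1 [E]
  m4 ⊆ -100 [E]
  m12 ⊆ -100,110-
  m13 ⊆ 11-1,110-
  m15 ⊆ -111,11-1
E = {-100, 00-1}

2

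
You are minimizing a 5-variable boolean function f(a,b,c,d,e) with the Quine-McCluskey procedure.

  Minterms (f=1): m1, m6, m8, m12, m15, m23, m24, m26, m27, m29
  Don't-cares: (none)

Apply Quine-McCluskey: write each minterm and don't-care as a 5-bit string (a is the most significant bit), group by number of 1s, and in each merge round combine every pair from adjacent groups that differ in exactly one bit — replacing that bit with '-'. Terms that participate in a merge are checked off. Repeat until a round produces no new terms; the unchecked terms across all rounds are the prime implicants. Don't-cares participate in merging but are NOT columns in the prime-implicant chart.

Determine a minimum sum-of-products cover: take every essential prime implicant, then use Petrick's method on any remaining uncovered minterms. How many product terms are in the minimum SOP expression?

[col 0] 00001, 00110, 01000*, 01100*, 01111, 10111, 11000*, 11010*, 11011*, 11101
[col 1] -1000, 01-00, 110-0, 1101-
Prime implicants: -1000, 00001, 00110, 01-00, 01111, 10111, 110-0, 1101-, 11101
PI chart (minterm → PIs covering it):
  1 | 00001  (sole → essential)
  6 | 00110  (sole → essential)
  8 | -1000,01-00
  12 | 01-00  (sole → essential)
  15 | 01111  (sole → essential)
  23 | 10111  (sole → essential)
  24 | -1000,110-0
  26 | 110-0,1101-
  27 | 1101-  (sole → essential)
  29 | 11101  (sole → essential)
Essential prime implicants: 00001, 00110, 01-00, 01111, 10111, 1101-, 11101
Petrick residual → -1000
Minimum SOP uses 8 PIs: bc'd'e' + a'b'c'd'e + a'b'cde' + a'bd'e' + a'bcde + ab'cde + abc'd + abcd'e

8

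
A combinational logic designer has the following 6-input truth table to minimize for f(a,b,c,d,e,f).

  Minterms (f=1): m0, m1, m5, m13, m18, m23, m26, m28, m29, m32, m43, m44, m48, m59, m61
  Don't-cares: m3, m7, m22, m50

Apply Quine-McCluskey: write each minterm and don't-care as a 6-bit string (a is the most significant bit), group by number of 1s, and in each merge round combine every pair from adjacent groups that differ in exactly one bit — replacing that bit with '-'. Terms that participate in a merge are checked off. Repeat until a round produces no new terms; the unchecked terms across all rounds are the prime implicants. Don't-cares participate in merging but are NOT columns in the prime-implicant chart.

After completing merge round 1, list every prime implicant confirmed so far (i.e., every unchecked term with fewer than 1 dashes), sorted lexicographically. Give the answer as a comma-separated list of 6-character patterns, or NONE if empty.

101100

[col 0] 000000*, 000001*, 000011*, 000101*, 000111*, 001101*, 010010*, 010110*, 010111*, 011010*, 011100*, 011101*, 100000*, 101011*, 101100, 110000*, 110010*, 111011*, 111101*
[col 1] -00000, -10010, -11101, 0-0111, 0-1101, 00-101, 000-01*, 000-11*, 0000-1*, 00000-, 0001-1*, 01-010, 010-10, 01011-, 01110-, 1-0000, 1-1011, 1100-0
[col 2] 000--1
Prime implicants: -00000, -10010, -11101, 0-0111, 0-1101, 00-101, 000--1, 00000-, 01-010, 010-10, 01011-, 01110-, 1-0000, 1-1011, 101100, 1100-0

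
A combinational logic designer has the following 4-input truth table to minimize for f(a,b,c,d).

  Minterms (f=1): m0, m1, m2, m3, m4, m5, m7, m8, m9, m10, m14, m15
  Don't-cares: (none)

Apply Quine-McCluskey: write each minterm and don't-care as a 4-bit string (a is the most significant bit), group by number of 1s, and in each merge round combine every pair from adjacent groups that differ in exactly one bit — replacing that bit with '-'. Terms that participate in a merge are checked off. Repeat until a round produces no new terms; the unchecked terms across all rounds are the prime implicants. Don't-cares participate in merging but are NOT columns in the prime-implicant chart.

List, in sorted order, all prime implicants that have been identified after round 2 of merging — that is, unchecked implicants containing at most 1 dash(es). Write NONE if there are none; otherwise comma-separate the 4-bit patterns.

-111, 1-10, 111-

[col 0] 0000*, 0001*, 0010*, 0011*, 0100*, 0101*, 0111*, 1000*, 1001*, 1010*, 1110*, 1111*
[col 1] -000*, -001*, -010*, -111, 0-00*, 0-01*, 0-11*, 00-0*, 00-1*, 000-*, 001-*, 01-1*, 010-*, 1-10, 10-0*, 100-*, 111-
[col 2] -0-0, -00-, 0--1, 0-0-, 00--
Prime implicants: -0-0, -00-, -111, 0--1, 0-0-, 00--, 1-10, 111-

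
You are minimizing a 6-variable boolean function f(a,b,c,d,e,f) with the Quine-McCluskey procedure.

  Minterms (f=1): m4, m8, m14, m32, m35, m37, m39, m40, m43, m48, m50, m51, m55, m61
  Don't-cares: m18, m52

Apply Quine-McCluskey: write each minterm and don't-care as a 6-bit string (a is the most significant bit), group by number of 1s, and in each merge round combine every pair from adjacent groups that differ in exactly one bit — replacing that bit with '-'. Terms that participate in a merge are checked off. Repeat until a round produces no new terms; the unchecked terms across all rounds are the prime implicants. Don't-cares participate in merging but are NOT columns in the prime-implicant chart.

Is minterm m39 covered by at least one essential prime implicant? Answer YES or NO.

YES

size-2^0 implicants → 000100  001000(✓)  001110  010010(✓)  100000(✓)  100011(✓)  100101(✓)  100111(✓)  101000(✓)  101011(✓)  110000(✓)  110010(✓)  110011(✓)  110100(✓)  110111(✓)  111101
size-2^1 implicants → -01000  -10010  1-0000  1-0011(✓)  1-0111(✓)  10-000  10-011  100-11(✓)  1001-1  110-00  110-11(✓)  1100-0  11001-
size-2^2 implicants → 1-0-11
Unchecked terms (primes): -01000, -10010, 000100, 001110, 1-0-11, 1-0000, 10-000, 10-011, 1001-1, 110-00, 1100-0, 11001-, 111101
Minterm coverage:
  m4 ⊆ 000100 [E]
  m8 ⊆ -01000 [E]
  m14 ⊆ 001110 [E]
  m32 ⊆ 1-0000,10-000
  m35 ⊆ 1-0-11,10-011
  m37 ⊆ 1001-1 [E]
  m39 ⊆ 1-0-11,1001-1
  m40 ⊆ -01000,10-000
  m43 ⊆ 10-011 [E]
  m48 ⊆ 1-0000,110-00,1100-0
  m50 ⊆ -10010,1100-0,11001-
  m51 ⊆ 1-0-11,11001-
  m55 ⊆ 1-0-11 [E]
  m61 ⊆ 111101 [E]
E = {-01000, 000100, 001110, 1-0-11, 10-011, 1001-1, 111101}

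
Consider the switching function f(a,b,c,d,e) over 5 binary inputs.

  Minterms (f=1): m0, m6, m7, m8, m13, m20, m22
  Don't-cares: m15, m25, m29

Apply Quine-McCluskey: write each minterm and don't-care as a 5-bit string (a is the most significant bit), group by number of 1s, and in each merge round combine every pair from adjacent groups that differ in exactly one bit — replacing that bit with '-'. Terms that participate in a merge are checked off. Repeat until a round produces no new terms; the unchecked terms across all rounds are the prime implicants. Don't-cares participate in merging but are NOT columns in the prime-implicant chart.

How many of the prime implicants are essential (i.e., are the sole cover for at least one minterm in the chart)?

Round 0: 00000✓ 00110✓ 00111✓ 01000✓ 01101✓ 01111✓ 10100✓ 10110✓ 11001✓ 11101✓
Round 1: -0110 -1101 0-000 0-111 0011- 011-1 101-0 11-01
PIs = {-0110, -1101, 0-000, 0-111, 0011-, 011-1, 101-0, 11-01}
Coverage chart:
  m0: 0-000 ←essential
  m6: -0110,0011-
  m7: 0-111,0011-
  m8: 0-000 ←essential
  m13: -1101,011-1
  m20: 101-0 ←essential
  m22: -0110,101-0
Essential: 0-000, 101-0

2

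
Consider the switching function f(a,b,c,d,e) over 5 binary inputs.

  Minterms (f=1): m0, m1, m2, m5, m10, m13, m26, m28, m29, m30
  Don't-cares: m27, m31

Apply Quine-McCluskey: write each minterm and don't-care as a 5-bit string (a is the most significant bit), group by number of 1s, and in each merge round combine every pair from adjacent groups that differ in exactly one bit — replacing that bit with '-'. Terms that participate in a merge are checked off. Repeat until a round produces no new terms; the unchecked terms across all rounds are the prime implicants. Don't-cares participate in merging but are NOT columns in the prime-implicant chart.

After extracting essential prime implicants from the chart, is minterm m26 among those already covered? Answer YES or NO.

NO

size-2^0 implicants → 00000(✓)  00001(✓)  00010(✓)  00101(✓)  01010(✓)  01101(✓)  11010(✓)  11011(✓)  11100(✓)  11101(✓)  11110(✓)  11111(✓)
size-2^1 implicants → -1010  -1101  0-010  0-101  00-01  000-0  0000-  11-10(✓)  11-11(✓)  1101-(✓)  111-0(✓)  111-1(✓)  1110-(✓)  1111-(✓)
size-2^2 implicants → 11-1-  111--
Unchecked terms (primes): -1010, -1101, 0-010, 0-101, 00-01, 000-0, 0000-, 11-1-, 111--
Minterm coverage:
  m0 ⊆ 000-0,0000-
  m1 ⊆ 00-01,0000-
  m2 ⊆ 0-010,000-0
  m5 ⊆ 0-101,00-01
  m10 ⊆ -1010,0-010
  m13 ⊆ -1101,0-101
  m26 ⊆ -1010,11-1-
  m28 ⊆ 111-- [E]
  m29 ⊆ -1101,111--
  m30 ⊆ 11-1-,111--
E = {111--}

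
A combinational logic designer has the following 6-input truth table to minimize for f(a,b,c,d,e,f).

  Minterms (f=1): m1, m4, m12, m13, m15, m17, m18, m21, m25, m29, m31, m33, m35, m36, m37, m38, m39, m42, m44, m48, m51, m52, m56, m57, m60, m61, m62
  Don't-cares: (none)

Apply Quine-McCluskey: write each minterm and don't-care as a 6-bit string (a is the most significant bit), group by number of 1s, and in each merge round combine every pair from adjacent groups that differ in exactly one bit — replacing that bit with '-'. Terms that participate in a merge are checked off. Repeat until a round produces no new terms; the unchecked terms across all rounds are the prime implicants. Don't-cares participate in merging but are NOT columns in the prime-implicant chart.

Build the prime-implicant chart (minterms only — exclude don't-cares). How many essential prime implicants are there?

size-2^0 implicants → 000001(✓)  000100(✓)  001100(✓)  001101(✓)  001111(✓)  010001(✓)  010010  010101(✓)  011001(✓)  011101(✓)  011111(✓)  100001(✓)  100011(✓)  100100(✓)  100101(✓)  100110(✓)  100111(✓)  101010  101100(✓)  110000(✓)  110011(✓)  110100(✓)  111000(✓)  111001(✓)  111100(✓)  111101(✓)  111110(✓)
size-2^1 implicants → -00001  -00100(✓)  -01100(✓)  -11001(✓)  -11101(✓)  0-0001  0-1101(✓)  0-1111(✓)  00-100(✓)  0011-1(✓)  00110-  01-001(✓)  01-101(✓)  010-01(✓)  011-01(✓)  0111-1(✓)  1-0011  1-0100(✓)  1-1100(✓)  10-100(✓)  100-01(✓)  100-11(✓)  1000-1(✓)  1001-0(✓)  1001-1(✓)  10010-(✓)  10011-(✓)  11-000(✓)  11-100(✓)  110-00(✓)  111-00(✓)  111-01(✓)  11100-(✓)  1111-0  11110-(✓)
size-2^2 implicants → -0-100  -11-01  0-11-1  01--01  1--100  100--1  1001--  11--00  111-0-
Unchecked terms (primes): -0-100, -00001, -11-01, 0-0001, 0-11-1, 00110-, 01--01, 010010, 1--100, 1-0011, 100--1, 1001--, 101010, 11--00, 111-0-, 1111-0
Minterm coverage:
  m1 ⊆ -00001,0-0001
  m4 ⊆ -0-100 [E]
  m12 ⊆ -0-100,00110-
  m13 ⊆ 0-11-1,00110-
  m15 ⊆ 0-11-1 [E]
  m17 ⊆ 0-0001,01--01
  m18 ⊆ 010010 [E]
  m21 ⊆ 01--01 [E]
  m25 ⊆ -11-01,01--01
  m29 ⊆ -11-01,0-11-1,01--01
  m31 ⊆ 0-11-1 [E]
  m33 ⊆ -00001,100--1
  m35 ⊆ 1-0011,100--1
  m36 ⊆ -0-100,1--100,1001--
  m37 ⊆ 100--1,1001--
  m38 ⊆ 1001-- [E]
  m39 ⊆ 100--1,1001--
  m42 ⊆ 101010 [E]
  m44 ⊆ -0-100,1--100
  m48 ⊆ 11--00 [E]
  m51 ⊆ 1-0011 [E]
  m52 ⊆ 1--100,11--00
  m56 ⊆ 11--00,111-0-
  m57 ⊆ -11-01,111-0-
  m60 ⊆ 1--100,11--00,111-0-,1111-0
  m61 ⊆ -11-01,111-0-
  m62 ⊆ 1111-0 [E]
E = {-0-100, 0-11-1, 01--01, 010010, 1-0011, 1001--, 101010, 11--00, 1111-0}

9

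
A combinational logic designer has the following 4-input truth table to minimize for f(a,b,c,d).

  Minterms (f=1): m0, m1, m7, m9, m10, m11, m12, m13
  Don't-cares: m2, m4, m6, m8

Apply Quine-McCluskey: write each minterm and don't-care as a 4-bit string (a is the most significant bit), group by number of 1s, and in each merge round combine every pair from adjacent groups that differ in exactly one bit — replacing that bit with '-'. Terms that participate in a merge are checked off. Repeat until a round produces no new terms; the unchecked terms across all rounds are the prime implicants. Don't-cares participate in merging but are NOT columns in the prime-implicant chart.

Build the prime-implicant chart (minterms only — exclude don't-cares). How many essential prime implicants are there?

[col 0] 0000*, 0001*, 0010*, 0100*, 0110*, 0111*, 1000*, 1001*, 1010*, 1011*, 1100*, 1101*
[col 1] -000*, -001*, -010*, -100*, 0-00*, 0-10*, 00-0*, 000-*, 01-0*, 011-, 1-00*, 1-01*, 10-0*, 10-1*, 100-*, 101-*, 110-*
[col 2] --00, -0-0, -00-, 0--0, 1-0-, 10--
Prime implicants: --00, -0-0, -00-, 0--0, 011-, 1-0-, 10--
PI chart (minterm → PIs covering it):
  0 | --00,-0-0,-00-,0--0
  1 | -00-  (sole → essential)
  7 | 011-  (sole → essential)
  9 | -00-,1-0-,10--
  10 | -0-0,10--
  11 | 10--  (sole → essential)
  12 | --00,1-0-
  13 | 1-0-  (sole → essential)
Essential prime implicants: -00-, 011-, 1-0-, 10--

4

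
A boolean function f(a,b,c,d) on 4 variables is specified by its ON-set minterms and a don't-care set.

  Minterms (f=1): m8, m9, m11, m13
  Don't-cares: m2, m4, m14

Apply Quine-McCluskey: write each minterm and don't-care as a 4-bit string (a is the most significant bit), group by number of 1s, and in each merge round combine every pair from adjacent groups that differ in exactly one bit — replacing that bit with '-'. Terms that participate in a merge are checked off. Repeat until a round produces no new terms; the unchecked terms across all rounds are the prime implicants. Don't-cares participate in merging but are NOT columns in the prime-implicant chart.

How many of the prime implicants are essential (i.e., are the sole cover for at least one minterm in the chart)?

3

[col 0] 0010, 0100, 1000*, 1001*, 1011*, 1101*, 1110
[col 1] 1-01, 10-1, 100-
Prime implicants: 0010, 0100, 1-01, 10-1, 100-, 1110
PI chart (minterm → PIs covering it):
  8 | 100-  (sole → essential)
  9 | 1-01,10-1,100-
  11 | 10-1  (sole → essential)
  13 | 1-01  (sole → essential)
Essential prime implicants: 1-01, 10-1, 100-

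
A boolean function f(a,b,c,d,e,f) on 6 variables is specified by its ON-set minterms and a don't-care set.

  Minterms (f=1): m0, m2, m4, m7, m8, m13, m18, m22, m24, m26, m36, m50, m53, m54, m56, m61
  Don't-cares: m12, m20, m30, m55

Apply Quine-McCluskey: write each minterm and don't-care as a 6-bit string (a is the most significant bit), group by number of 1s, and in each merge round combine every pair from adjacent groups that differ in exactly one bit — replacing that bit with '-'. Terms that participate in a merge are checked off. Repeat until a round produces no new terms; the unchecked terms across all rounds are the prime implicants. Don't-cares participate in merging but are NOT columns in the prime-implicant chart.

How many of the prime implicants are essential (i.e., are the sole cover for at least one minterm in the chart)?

6

size-2^0 implicants → 000000(✓)  000010(✓)  000100(✓)  000111  001000(✓)  001100(✓)  001101(✓)  010010(✓)  010100(✓)  010110(✓)  011000(✓)  011010(✓)  011110(✓)  100100(✓)  110010(✓)  110101(✓)  110110(✓)  110111(✓)  111000(✓)  111101(✓)
size-2^1 implicants → -00100  -10010(✓)  -10110(✓)  -11000  0-0010  0-0100  0-1000  00-000(✓)  00-100(✓)  000-00(✓)  0000-0  001-00(✓)  00110-  01-010(✓)  01-110(✓)  010-10(✓)  0101-0  011-10(✓)  0110-0  11-101  110-10(✓)  1101-1  11011-
size-2^2 implicants → -10-10  00--00  01--10
Unchecked terms (primes): -00100, -10-10, -11000, 0-0010, 0-0100, 0-1000, 00--00, 0000-0, 000111, 00110-, 01--10, 0101-0, 0110-0, 11-101, 1101-1, 11011-
Minterm coverage:
  m0 ⊆ 00--00,0000-0
  m2 ⊆ 0-0010,0000-0
  m4 ⊆ -00100,0-0100,00--00
  m7 ⊆ 000111 [E]
  m8 ⊆ 0-1000,00--00
  m13 ⊆ 00110- [E]
  m18 ⊆ -10-10,0-0010,01--10
  m22 ⊆ -10-10,01--10,0101-0
  m24 ⊆ -11000,0-1000,0110-0
  m26 ⊆ 01--10,0110-0
  m36 ⊆ -00100 [E]
  m50 ⊆ -10-10 [E]
  m53 ⊆ 11-101,1101-1
  m54 ⊆ -10-10,11011-
  m56 ⊆ -11000 [E]
  m61 ⊆ 11-101 [E]
E = {-00100, -10-10, -11000, 000111, 00110-, 11-101}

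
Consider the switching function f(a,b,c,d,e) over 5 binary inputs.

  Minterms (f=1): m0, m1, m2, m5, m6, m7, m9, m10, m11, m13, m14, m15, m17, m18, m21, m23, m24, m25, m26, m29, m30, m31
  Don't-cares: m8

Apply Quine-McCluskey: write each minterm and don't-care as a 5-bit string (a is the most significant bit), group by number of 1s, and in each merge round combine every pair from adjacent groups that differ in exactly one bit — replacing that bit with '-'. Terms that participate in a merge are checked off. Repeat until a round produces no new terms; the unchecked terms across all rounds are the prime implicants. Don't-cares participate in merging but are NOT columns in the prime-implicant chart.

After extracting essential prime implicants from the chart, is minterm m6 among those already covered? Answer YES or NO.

NO

size-2^0 implicants → 00000(✓)  00001(✓)  00010(✓)  00101(✓)  00110(✓)  00111(✓)  01000(✓)  01001(✓)  01010(✓)  01011(✓)  01101(✓)  01110(✓)  01111(✓)  10001(✓)  10010(✓)  10101(✓)  10111(✓)  11000(✓)  11001(✓)  11010(✓)  11101(✓)  11110(✓)  11111(✓)
size-2^1 implicants → -0001(✓)  -0010(✓)  -0101(✓)  -0111(✓)  -1000(✓)  -1001(✓)  -1010(✓)  -1101(✓)  -1110(✓)  -1111(✓)  0-000(✓)  0-001(✓)  0-010(✓)  0-101(✓)  0-110(✓)  0-111(✓)  00-01(✓)  00-10(✓)  000-0(✓)  0000-(✓)  001-1(✓)  0011-(✓)  01-01(✓)  01-10(✓)  01-11(✓)  010-0(✓)  010-1(✓)  0100-(✓)  0101-(✓)  011-1(✓)  0111-(✓)  1-001(✓)  1-010(✓)  1-101(✓)  1-111(✓)  10-01(✓)  101-1(✓)  11-01(✓)  11-10(✓)  110-0(✓)  1100-(✓)  111-1(✓)  1111-(✓)
size-2^2 implicants → --001(✓)  --010  --101(✓)  --111(✓)  -0-01(✓)  -01-1(✓)  -1-01(✓)  -1-10  -10-0  -100-  -11-1(✓)  -111-  0--01(✓)  0--10  0-0-0  0-00-  0-1-1(✓)  0-11-  01--1  01-1-  010--  1--01(✓)  1-1-1(✓)
size-2^3 implicants → ---01  --1-1
Unchecked terms (primes): ---01, --010, --1-1, -1-10, -10-0, -100-, -111-, 0--10, 0-0-0, 0-00-, 0-11-, 01--1, 01-1-, 010--
Minterm coverage:
  m0 ⊆ 0-0-0,0-00-
  m1 ⊆ ---01,0-00-
  m2 ⊆ --010,0--10,0-0-0
  m5 ⊆ ---01,--1-1
  m6 ⊆ 0--10,0-11-
  m7 ⊆ --1-1,0-11-
  m9 ⊆ ---01,-100-,0-00-,01--1,010--
  m10 ⊆ --010,-1-10,-10-0,0--10,0-0-0,01-1-,010--
  m11 ⊆ 01--1,01-1-,010--
  m13 ⊆ ---01,--1-1,01--1
  m14 ⊆ -1-10,-111-,0--10,0-11-,01-1-
  m15 ⊆ --1-1,-111-,0-11-,01--1,01-1-
  m17 ⊆ ---01 [E]
  m18 ⊆ --010 [E]
  m21 ⊆ ---01,--1-1
  m23 ⊆ --1-1 [E]
  m24 ⊆ -10-0,-100-
  m25 ⊆ ---01,-100-
  m26 ⊆ --010,-1-10,-10-0
  m29 ⊆ ---01,--1-1
  m30 ⊆ -1-10,-111-
  m31 ⊆ --1-1,-111-
E = {---01, --010, --1-1}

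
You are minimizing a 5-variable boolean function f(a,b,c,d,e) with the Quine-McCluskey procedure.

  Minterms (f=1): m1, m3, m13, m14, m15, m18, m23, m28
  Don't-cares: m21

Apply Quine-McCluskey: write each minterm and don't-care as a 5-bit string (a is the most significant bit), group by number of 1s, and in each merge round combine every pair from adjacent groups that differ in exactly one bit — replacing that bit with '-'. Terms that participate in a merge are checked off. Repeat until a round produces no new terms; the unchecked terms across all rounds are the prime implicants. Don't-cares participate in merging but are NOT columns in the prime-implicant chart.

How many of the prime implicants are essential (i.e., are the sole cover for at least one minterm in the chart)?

Round 0: 00001✓ 00011✓ 01101✓ 01110✓ 01111✓ 10010 10101✓ 10111✓ 11100
Round 1: 000-1 011-1 0111- 101-1
PIs = {000-1, 011-1, 0111-, 10010, 101-1, 11100}
Coverage chart:
  m1: 000-1 ←essential
  m3: 000-1 ←essential
  m13: 011-1 ←essential
  m14: 0111- ←essential
  m15: 011-1,0111-
  m18: 10010 ←essential
  m23: 101-1 ←essential
  m28: 11100 ←essential
Essential: 000-1, 011-1, 0111-, 10010, 101-1, 11100

6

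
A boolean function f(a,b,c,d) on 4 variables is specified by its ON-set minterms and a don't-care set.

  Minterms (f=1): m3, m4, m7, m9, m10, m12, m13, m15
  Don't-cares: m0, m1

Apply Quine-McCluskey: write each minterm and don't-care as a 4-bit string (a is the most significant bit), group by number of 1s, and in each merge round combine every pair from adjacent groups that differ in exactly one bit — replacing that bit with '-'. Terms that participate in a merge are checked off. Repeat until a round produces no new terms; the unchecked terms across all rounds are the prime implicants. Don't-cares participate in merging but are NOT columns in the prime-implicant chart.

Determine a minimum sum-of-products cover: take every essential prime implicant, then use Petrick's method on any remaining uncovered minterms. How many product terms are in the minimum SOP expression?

size-2^0 implicants → 0000(✓)  0001(✓)  0011(✓)  0100(✓)  0111(✓)  1001(✓)  1010  1100(✓)  1101(✓)  1111(✓)
size-2^1 implicants → -001  -100  -111  0-00  0-11  00-1  000-  1-01  11-1  110-
Unchecked terms (primes): -001, -100, -111, 0-00, 0-11, 00-1, 000-, 1-01, 1010, 11-1, 110-
Minterm coverage:
  m3 ⊆ 0-11,00-1
  m4 ⊆ -100,0-00
  m7 ⊆ -111,0-11
  m9 ⊆ -001,1-01
  m10 ⊆ 1010 [E]
  m12 ⊆ -100,110-
  m13 ⊆ 1-01,11-1,110-
  m15 ⊆ -111,11-1
E = {1010}
Petrick residual → -001, -100, 0-11, 11-1
Cover = b'c'd + bc'd' + a'cd + ab'cd' + abd  |cover|=5

5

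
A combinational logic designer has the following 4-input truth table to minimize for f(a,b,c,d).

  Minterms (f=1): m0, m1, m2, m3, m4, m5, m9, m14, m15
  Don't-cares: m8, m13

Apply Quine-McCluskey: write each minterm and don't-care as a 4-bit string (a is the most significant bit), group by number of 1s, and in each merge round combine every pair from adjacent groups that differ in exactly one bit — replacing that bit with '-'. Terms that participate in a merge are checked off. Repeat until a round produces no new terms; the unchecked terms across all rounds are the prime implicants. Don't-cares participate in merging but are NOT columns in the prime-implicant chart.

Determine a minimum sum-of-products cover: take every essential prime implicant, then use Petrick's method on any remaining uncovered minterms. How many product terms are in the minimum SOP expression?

4

[col 0] 0000*, 0001*, 0010*, 0011*, 0100*, 0101*, 1000*, 1001*, 1101*, 1110*, 1111*
[col 1] -000*, -001*, -101*, 0-00*, 0-01*, 00-0*, 00-1*, 000-*, 001-*, 010-*, 1-01*, 100-*, 11-1, 111-
[col 2] --01, -00-, 0-0-, 00--
Prime implicants: --01, -00-, 0-0-, 00--, 11-1, 111-
PI chart (minterm → PIs covering it):
  0 | -00-,0-0-,00--
  1 | --01,-00-,0-0-,00--
  2 | 00--  (sole → essential)
  3 | 00--  (sole → essential)
  4 | 0-0-  (sole → essential)
  5 | --01,0-0-
  9 | --01,-00-
  14 | 111-  (sole → essential)
  15 | 11-1,111-
Essential prime implicants: 0-0-, 00--, 111-
Petrick residual → --01
Minimum SOP uses 4 PIs: c'd + a'c' + a'b' + abc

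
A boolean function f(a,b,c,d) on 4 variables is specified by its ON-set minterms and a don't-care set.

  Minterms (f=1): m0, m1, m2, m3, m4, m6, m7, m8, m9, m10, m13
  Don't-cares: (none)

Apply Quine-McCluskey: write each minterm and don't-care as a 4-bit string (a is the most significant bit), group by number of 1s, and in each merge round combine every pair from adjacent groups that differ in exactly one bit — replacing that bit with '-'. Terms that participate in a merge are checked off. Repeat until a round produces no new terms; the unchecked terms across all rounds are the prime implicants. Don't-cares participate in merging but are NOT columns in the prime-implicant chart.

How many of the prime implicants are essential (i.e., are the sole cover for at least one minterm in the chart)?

size-2^0 implicants → 0000(✓)  0001(✓)  0010(✓)  0011(✓)  0100(✓)  0110(✓)  0111(✓)  1000(✓)  1001(✓)  1010(✓)  1101(✓)
size-2^1 implicants → -000(✓)  -001(✓)  -010(✓)  0-00(✓)  0-10(✓)  0-11(✓)  00-0(✓)  00-1(✓)  000-(✓)  001-(✓)  01-0(✓)  011-(✓)  1-01  10-0(✓)  100-(✓)
size-2^2 implicants → -0-0  -00-  0--0  0-1-  00--
Unchecked terms (primes): -0-0, -00-, 0--0, 0-1-, 00--, 1-01
Minterm coverage:
  m0 ⊆ -0-0,-00-,0--0,00--
  m1 ⊆ -00-,00--
  m2 ⊆ -0-0,0--0,0-1-,00--
  m3 ⊆ 0-1-,00--
  m4 ⊆ 0--0 [E]
  m6 ⊆ 0--0,0-1-
  m7 ⊆ 0-1- [E]
  m8 ⊆ -0-0,-00-
  m9 ⊆ -00-,1-01
  m10 ⊆ -0-0 [E]
  m13 ⊆ 1-01 [E]
E = {-0-0, 0--0, 0-1-, 1-01}

4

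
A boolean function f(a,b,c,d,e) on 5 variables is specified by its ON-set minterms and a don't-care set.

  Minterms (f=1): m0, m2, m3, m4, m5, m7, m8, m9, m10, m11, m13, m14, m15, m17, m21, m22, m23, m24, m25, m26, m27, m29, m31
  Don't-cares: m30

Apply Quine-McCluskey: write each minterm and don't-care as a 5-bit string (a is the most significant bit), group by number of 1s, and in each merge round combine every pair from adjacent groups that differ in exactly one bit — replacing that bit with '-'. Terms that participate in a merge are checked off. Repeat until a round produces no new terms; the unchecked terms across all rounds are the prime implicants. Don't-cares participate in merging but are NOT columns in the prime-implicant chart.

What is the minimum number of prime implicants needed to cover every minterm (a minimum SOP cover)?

Round 0: 00000✓ 00010✓ 00011✓ 00100✓ 00101✓ 00111✓ 01000✓ 01001✓ 01010✓ 01011✓ 01101✓ 01110✓ 01111✓ 10001✓ 10101✓ 10110✓ 10111✓ 11000✓ 11001✓ 11010✓ 11011✓ 11101✓ 11110✓ 11111✓
Round 1: -0101✓ -0111✓ -1000✓ -1001✓ -1010✓ -1011✓ -1101✓ -1110✓ -1111✓ 0-000✓ 0-010✓ 0-011✓ 0-101✓ 0-111✓ 00-00 00-11✓ 000-0✓ 0001-✓ 001-1✓ 0010- 01-01✓ 01-10✓ 01-11✓ 010-0✓ 010-1✓ 0100-✓ 0101-✓ 011-1✓ 0111-✓ 1-001✓ 1-101✓ 1-110✓ 1-111✓ 10-01✓ 101-1✓ 1011-✓ 11-01✓ 11-10✓ 11-11✓ 110-0✓ 110-1✓ 1100-✓ 1101-✓ 111-1✓ 1111-✓
Round 2: --101✓ --111✓ -01-1✓ -1-01✓ -1-10✓ -1-11✓ -10-0✓ -10-1✓ -100-✓ -101-✓ -11-1✓ -111-✓ 0--11 0-0-0 0-01- 0-1-1✓ 01--1✓ 01-1-✓ 010--✓ 1--01 1-1-1✓ 1-11- 11--1✓ 11-1-✓ 110--✓
Round 3: --1-1 -1--1 -1-1- -10--
PIs = {--1-1, -1--1, -1-1-, -10--, 0--11, 0-0-0, 0-01-, 00-00, 0010-, 1--01, 1-11-}
Coverage chart:
  m0: 0-0-0,00-00
  m2: 0-0-0,0-01-
  m3: 0--11,0-01-
  m4: 00-00,0010-
  m5: --1-1,0010-
  m7: --1-1,0--11
  m8: -10--,0-0-0
  m9: -1--1,-10--
  m10: -1-1-,-10--,0-0-0,0-01-
  m11: -1--1,-1-1-,-10--,0--11,0-01-
  m13: --1-1,-1--1
  m14: -1-1- ←essential
  m15: --1-1,-1--1,-1-1-,0--11
  m17: 1--01 ←essential
  m21: --1-1,1--01
  m22: 1-11- ←essential
  m23: --1-1,1-11-
  m24: -10-- ←essential
  m25: -1--1,-10--,1--01
  m26: -1-1-,-10--
  m27: -1--1,-1-1-,-10--
  m29: --1-1,-1--1,1--01
  m31: --1-1,-1--1,-1-1-,1-11-
Essential: -1-1-, -10--, 1--01, 1-11-
Petrick residual → --1-1, 0-01-, 00-00
Min cover (7 terms): ce + bd + bc' + a'c'd + a'b'd'e' + ad'e + acd

7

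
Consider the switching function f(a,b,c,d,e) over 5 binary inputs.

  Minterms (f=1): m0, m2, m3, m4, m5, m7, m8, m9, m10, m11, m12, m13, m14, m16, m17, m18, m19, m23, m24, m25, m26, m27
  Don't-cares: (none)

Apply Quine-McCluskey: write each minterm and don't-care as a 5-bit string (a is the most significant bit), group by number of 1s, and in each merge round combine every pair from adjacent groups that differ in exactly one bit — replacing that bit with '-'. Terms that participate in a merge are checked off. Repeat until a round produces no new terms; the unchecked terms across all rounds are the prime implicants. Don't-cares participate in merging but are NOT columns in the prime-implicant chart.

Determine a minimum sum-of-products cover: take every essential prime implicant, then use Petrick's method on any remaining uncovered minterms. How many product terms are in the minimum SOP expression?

size-2^0 implicants → 00000(✓)  00010(✓)  00011(✓)  00100(✓)  00101(✓)  00111(✓)  01000(✓)  01001(✓)  01010(✓)  01011(✓)  01100(✓)  01101(✓)  01110(✓)  10000(✓)  10001(✓)  10010(✓)  10011(✓)  10111(✓)  11000(✓)  11001(✓)  11010(✓)  11011(✓)
size-2^1 implicants → -0000(✓)  -0010(✓)  -0011(✓)  -0111(✓)  -1000(✓)  -1001(✓)  -1010(✓)  -1011(✓)  0-000(✓)  0-010(✓)  0-011(✓)  0-100(✓)  0-101(✓)  00-00(✓)  00-11(✓)  000-0(✓)  0001-(✓)  001-1  0010-(✓)  01-00(✓)  01-01(✓)  01-10(✓)  010-0(✓)  010-1(✓)  0100-(✓)  0101-(✓)  011-0(✓)  0110-(✓)  1-000(✓)  1-001(✓)  1-010(✓)  1-011(✓)  10-11(✓)  100-0(✓)  100-1(✓)  1000-(✓)  1001-(✓)  110-0(✓)  110-1(✓)  1100-(✓)  1101-(✓)
size-2^2 implicants → --000(✓)  --010(✓)  --011(✓)  -0-11  -00-0(✓)  -001-(✓)  -10-0(✓)  -10-1(✓)  -100-(✓)  -101-(✓)  0--00  0-0-0(✓)  0-01-(✓)  0-10-  01--0  01-0-  010--(✓)  1-0-0(✓)  1-0-1(✓)  1-00-(✓)  1-01-(✓)  100--(✓)  110--(✓)
size-2^3 implicants → --0-0  --01-  -10--  1-0--
Unchecked terms (primes): --0-0, --01-, -0-11, -10--, 0--00, 0-10-, 001-1, 01--0, 01-0-, 1-0--
Minterm coverage:
  m0 ⊆ --0-0,0--00
  m2 ⊆ --0-0,--01-
  m3 ⊆ --01-,-0-11
  m4 ⊆ 0--00,0-10-
  m5 ⊆ 0-10-,001-1
  m7 ⊆ -0-11,001-1
  m8 ⊆ --0-0,-10--,0--00,01--0,01-0-
  m9 ⊆ -10--,01-0-
  m10 ⊆ --0-0,--01-,-10--,01--0
  m11 ⊆ --01-,-10--
  m12 ⊆ 0--00,0-10-,01--0,01-0-
  m13 ⊆ 0-10-,01-0-
  m14 ⊆ 01--0 [E]
  m16 ⊆ --0-0,1-0--
  m17 ⊆ 1-0-- [E]
  m18 ⊆ --0-0,--01-,1-0--
  m19 ⊆ --01-,-0-11,1-0--
  m23 ⊆ -0-11 [E]
  m24 ⊆ --0-0,-10--,1-0--
  m25 ⊆ -10--,1-0--
  m26 ⊆ --0-0,--01-,-10--,1-0--
  m27 ⊆ --01-,-10--,1-0--
E = {-0-11, 01--0, 1-0--}
Petrick residual → --0-0, -10--, 0-10-
Cover = c'e' + b'de + bc' + a'cd' + a'be' + ac'  |cover|=6

6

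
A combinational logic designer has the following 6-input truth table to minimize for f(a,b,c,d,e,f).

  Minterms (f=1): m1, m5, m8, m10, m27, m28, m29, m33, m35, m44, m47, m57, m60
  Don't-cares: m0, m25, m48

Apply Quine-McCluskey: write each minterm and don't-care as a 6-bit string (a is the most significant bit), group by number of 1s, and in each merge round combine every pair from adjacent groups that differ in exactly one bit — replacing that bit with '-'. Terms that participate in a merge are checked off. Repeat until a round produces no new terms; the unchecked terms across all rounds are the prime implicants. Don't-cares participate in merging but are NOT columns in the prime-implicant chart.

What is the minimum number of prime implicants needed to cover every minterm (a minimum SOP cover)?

8

size-2^0 implicants → 000000(✓)  000001(✓)  000101(✓)  001000(✓)  001010(✓)  011001(✓)  011011(✓)  011100(✓)  011101(✓)  100001(✓)  100011(✓)  101100(✓)  101111  110000  111001(✓)  111100(✓)
size-2^1 implicants → -00001  -11001  -11100  00-000  000-01  00000-  0010-0  011-01  0110-1  01110-  1-1100  1000-1
Unchecked terms (primes): -00001, -11001, -11100, 00-000, 000-01, 00000-, 0010-0, 011-01, 0110-1, 01110-, 1-1100, 1000-1, 101111, 110000
Minterm coverage:
  m1 ⊆ -00001,000-01,00000-
  m5 ⊆ 000-01 [E]
  m8 ⊆ 00-000,0010-0
  m10 ⊆ 0010-0 [E]
  m27 ⊆ 0110-1 [E]
  m28 ⊆ -11100,01110-
  m29 ⊆ 011-01,01110-
  m33 ⊆ -00001,1000-1
  m35 ⊆ 1000-1 [E]
  m44 ⊆ 1-1100 [E]
  m47 ⊆ 101111 [E]
  m57 ⊆ -11001 [E]
  m60 ⊆ -11100,1-1100
E = {-11001, 000-01, 0010-0, 0110-1, 1-1100, 1000-1, 101111}
Petrick residual → 01110-
Cover = bcd'e'f + a'b'c'e'f + a'b'cd'f' + a'bcd'f + a'bcde' + acde'f' + ab'c'd'f + ab'cdef  |cover|=8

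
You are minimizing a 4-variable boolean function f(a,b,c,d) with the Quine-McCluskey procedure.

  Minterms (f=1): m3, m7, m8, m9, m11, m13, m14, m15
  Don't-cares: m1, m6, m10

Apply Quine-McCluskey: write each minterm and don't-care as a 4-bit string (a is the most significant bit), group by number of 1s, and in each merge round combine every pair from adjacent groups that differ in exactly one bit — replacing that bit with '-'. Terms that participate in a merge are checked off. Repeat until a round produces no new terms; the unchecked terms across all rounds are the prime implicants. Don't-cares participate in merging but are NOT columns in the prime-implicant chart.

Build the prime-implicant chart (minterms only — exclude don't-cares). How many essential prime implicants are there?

2

Round 0: 0001✓ 0011✓ 0110✓ 0111✓ 1000✓ 1001✓ 1010✓ 1011✓ 1101✓ 1110✓ 1111✓
Round 1: -001✓ -011✓ -110✓ -111✓ 0-11✓ 00-1✓ 011-✓ 1-01✓ 1-10✓ 1-11✓ 10-0✓ 10-1✓ 100-✓ 101-✓ 11-1✓ 111-✓
Round 2: --11 -0-1 -11- 1--1 1-1- 10--
PIs = {--11, -0-1, -11-, 1--1, 1-1-, 10--}
Coverage chart:
  m3: --11,-0-1
  m7: --11,-11-
  m8: 10-- ←essential
  m9: -0-1,1--1,10--
  m11: --11,-0-1,1--1,1-1-,10--
  m13: 1--1 ←essential
  m14: -11-,1-1-
  m15: --11,-11-,1--1,1-1-
Essential: 1--1, 10--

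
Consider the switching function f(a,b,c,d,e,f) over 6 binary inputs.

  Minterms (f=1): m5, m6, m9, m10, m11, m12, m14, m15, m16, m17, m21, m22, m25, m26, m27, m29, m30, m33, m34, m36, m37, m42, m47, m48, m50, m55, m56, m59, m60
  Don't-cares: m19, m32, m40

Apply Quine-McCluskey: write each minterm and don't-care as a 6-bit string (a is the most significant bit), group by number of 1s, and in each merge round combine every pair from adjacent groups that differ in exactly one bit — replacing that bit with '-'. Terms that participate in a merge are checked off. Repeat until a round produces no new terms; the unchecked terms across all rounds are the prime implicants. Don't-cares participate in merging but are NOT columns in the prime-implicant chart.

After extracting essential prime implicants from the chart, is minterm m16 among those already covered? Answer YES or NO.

NO

[col 0] 000101*, 000110*, 001001*, 001010*, 001011*, 001100*, 001110*, 001111*, 010000*, 010001*, 010011*, 010101*, 010110*, 011001*, 011010*, 011011*, 011101*, 011110*, 100000*, 100001*, 100010*, 100100*, 100101*, 101000*, 101010*, 101111*, 110000*, 110010*, 110111, 111000*, 111011*, 111100*
[col 1] -00101, -01010, -01111, -10000, -11011, 0-0101, 0-0110*, 0-1001*, 0-1010*, 0-1011*, 0-1110*, 00-110*, 001-10*, 001-11*, 0010-1*, 00101-*, 0011-0, 00111-*, 01-001*, 01-011*, 01-101*, 01-110*, 010-01*, 0100-1*, 01000-, 011-01*, 011-10*, 0110-1*, 01101-*, 1-0000*, 1-0010*, 1-1000*, 10-000*, 10-010*, 100-00*, 100-01*, 1000-0*, 10000-*, 10010-*, 1010-0*, 11-000*, 1100-0*, 111-00
[col 2] 0--110, 0-1-10, 0-10-1, 0-101-, 001-1-, 01--01, 01-0-1, 1--000, 1-00-0, 10-0-0, 100-0-
Prime implicants: -00101, -01010, -01111, -10000, -11011, 0--110, 0-0101, 0-1-10, 0-10-1, 0-101-, 001-1-, 0011-0, 01--01, 01-0-1, 01000-, 1--000, 1-00-0, 10-0-0, 100-0-, 110111, 111-00
PI chart (minterm → PIs covering it):
  5 | -00101,0-0101
  6 | 0--110  (sole → essential)
  9 | 0-10-1  (sole → essential)
  10 | -01010,0-1-10,0-101-,001-1-
  11 | 0-10-1,0-101-,001-1-
  12 | 0011-0  (sole → essential)
  14 | 0--110,0-1-10,001-1-,0011-0
  15 | -01111,001-1-
  16 | -10000,01000-
  17 | 01--01,01-0-1,01000-
  21 | 0-0101,01--01
  22 | 0--110  (sole → essential)
  25 | 0-10-1,01--01,01-0-1
  26 | 0-1-10,0-101-
  27 | -11011,0-10-1,0-101-,01-0-1
  29 | 01--01  (sole → essential)
  30 | 0--110,0-1-10
  33 | 100-0-  (sole → essential)
  34 | 1-00-0,10-0-0
  36 | 100-0-  (sole → essential)
  37 | -00101,100-0-
  42 | -01010,10-0-0
  47 | -01111  (sole → essential)
  48 | -10000,1--000,1-00-0
  50 | 1-00-0  (sole → essential)
  55 | 110111  (sole → essential)
  56 | 1--000,111-00
  59 | -11011  (sole → essential)
  60 | 111-00  (sole → essential)
Essential prime implicants: -01111, -11011, 0--110, 0-10-1, 0011-0, 01--01, 1-00-0, 100-0-, 110111, 111-00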